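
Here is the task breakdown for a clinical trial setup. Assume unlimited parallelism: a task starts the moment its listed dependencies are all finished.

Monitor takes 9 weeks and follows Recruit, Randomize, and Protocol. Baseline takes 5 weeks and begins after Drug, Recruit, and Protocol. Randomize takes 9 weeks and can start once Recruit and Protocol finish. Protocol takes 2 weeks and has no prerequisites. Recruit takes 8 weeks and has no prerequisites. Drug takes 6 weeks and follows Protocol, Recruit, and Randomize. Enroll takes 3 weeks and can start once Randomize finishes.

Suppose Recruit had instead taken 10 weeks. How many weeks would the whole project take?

Baseline: Recruit→Randomize→Drug→Baseline = 8+9+6+5 = 28 → 28 weeks.
Recruit is on the critical path; changing it to 10 makes that path 30 weeks.
That remains the longest chain; total 30 weeks.

30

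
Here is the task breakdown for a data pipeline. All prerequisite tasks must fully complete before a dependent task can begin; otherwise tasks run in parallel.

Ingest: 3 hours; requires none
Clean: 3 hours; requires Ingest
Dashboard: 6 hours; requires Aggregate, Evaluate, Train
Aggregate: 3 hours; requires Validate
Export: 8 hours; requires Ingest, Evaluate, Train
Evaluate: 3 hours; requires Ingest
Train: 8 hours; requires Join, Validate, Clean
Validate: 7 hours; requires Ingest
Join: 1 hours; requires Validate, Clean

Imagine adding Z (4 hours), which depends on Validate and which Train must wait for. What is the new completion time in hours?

Originally the plan takes 27 hours.
With Z inserted, Train now waits for max(Join, Validate, Clean, Z).
New critical path: Ingest→Validate→Z→Train→Export = 3+7+4+8+8 = 30 ⇒ 30 hours.

30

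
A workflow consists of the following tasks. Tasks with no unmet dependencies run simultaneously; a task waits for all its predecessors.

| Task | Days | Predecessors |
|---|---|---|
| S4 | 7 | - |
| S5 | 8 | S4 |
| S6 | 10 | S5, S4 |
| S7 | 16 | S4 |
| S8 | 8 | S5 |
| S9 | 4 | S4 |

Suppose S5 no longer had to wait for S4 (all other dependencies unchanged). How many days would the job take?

23

Before: longest chain S4→S5→S6 = 7+8+10 = 25, finish 25.
Without S4→S5, S5's earliest start moves from 7 to 0.
After: S4→S7 = 7+16 = 23 → 23 days.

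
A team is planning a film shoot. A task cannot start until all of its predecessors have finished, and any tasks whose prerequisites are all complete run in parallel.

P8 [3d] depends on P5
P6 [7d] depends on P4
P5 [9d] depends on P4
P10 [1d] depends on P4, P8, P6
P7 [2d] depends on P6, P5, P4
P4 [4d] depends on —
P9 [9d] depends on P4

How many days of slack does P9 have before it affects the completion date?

4

The longest chain is P4→P5→P8→P10 = 4+9+3+1 = 17; overall finish 17 days.
P9 finishes as early as 13 and must finish by 17.
Slack of P9 = 8 − 4 = 4 days.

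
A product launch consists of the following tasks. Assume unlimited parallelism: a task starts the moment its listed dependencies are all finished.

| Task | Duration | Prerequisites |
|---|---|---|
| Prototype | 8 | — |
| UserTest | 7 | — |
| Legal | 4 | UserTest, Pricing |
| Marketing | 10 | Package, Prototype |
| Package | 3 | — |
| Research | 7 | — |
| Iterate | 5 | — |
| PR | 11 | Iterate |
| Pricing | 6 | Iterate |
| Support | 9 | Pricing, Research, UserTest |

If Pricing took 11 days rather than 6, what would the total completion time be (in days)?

The binding path is Iterate→Pricing→Support = 5+6+9 = 20; finish at 20 days.
Since Pricing is critical, the +5 change carries straight to that chain (now 25 days).
No other chain overtakes it, so the finish is 25 days.

25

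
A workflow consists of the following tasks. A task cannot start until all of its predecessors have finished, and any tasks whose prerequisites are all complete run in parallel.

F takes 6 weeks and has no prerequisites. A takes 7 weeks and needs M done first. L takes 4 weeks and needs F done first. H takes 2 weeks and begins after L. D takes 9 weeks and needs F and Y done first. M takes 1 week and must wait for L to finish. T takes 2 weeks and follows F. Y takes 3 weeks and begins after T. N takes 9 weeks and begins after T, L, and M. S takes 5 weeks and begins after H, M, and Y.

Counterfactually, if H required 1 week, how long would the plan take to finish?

20

Critical path before the change: F→T→Y→D = 6+2+3+9 = 20 giving 20 weeks.
H has 3 weeks of float (longest path through it is 17).
That remains the longest chain; total 20 weeks.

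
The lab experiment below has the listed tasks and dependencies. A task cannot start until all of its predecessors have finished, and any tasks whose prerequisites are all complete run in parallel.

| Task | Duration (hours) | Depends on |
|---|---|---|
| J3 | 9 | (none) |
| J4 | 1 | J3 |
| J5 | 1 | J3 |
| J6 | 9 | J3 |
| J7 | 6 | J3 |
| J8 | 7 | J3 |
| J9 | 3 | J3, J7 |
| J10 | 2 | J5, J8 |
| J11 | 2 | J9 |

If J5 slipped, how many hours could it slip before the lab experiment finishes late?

8

J3→J7→J9→J11 = 9+6+3+2 = 20 sets the makespan at 20 hours.
J5 finishes as early as 10 and must finish by 18.
Float = 20 − 12 = 8.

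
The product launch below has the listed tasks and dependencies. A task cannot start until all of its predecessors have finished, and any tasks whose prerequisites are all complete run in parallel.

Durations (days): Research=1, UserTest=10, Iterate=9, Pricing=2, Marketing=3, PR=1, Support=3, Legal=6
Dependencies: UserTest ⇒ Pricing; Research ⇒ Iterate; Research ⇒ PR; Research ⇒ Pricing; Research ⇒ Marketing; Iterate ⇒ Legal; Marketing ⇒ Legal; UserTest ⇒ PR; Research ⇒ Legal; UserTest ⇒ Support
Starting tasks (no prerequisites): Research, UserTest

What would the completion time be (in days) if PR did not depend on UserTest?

Before: longest chain Research→Iterate→Legal = 1+9+6 = 16, finish 16.
Without UserTest→PR, PR's earliest start moves from 10 to 1.
New critical path: Research→Iterate→Legal = 1+9+6 = 16 ⇒ 16 days.

16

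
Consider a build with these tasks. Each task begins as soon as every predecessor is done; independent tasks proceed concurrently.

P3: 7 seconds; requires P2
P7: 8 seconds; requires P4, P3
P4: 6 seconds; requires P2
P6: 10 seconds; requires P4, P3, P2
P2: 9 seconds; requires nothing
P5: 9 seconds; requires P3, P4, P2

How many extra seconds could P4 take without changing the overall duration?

1

Critical path: P2→P3→P6 = 9+7+10 = 26, so the finish is 26 seconds.
P4 finishes as early as 15 and must finish by 16.
Float = 26 − 25 = 1.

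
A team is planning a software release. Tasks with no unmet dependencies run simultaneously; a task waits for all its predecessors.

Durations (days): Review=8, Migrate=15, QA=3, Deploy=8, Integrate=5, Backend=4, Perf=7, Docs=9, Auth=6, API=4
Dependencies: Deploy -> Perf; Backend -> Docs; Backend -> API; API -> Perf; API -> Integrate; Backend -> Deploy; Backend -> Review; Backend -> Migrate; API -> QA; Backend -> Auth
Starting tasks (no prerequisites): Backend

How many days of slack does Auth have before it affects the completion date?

9

Critical path: Backend→Deploy→Perf = 4+8+7 = 19, so the finish is 19 days.
The longest chain containing Auth totals 10 days.
So Auth can slip 19 − 10 = 9 days.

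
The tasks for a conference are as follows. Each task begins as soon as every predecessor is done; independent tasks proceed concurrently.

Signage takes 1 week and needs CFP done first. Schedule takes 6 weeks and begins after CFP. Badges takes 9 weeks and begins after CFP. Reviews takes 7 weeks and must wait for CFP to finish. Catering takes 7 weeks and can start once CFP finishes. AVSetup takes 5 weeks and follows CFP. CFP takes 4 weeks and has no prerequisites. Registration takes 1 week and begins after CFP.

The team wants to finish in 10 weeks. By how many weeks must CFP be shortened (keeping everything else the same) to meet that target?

3

Current finish: 13 weeks; target: 10.
CFP is on every critical path, so each week cut from CFP cuts the finish by one (this holds down to a finish of 10).
Need 13 − 10 = 3 weeks off CFP → CFP becomes 1 week, finish becomes 10.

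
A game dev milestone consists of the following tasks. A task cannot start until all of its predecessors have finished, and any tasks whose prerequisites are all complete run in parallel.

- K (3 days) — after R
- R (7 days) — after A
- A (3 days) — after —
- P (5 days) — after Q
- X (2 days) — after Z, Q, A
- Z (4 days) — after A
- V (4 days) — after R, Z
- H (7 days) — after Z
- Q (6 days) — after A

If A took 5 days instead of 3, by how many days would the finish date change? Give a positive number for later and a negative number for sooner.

2

Baseline: A→Z→H = 3+4+7 = 14 → 14 days.
A lies on that path, so at 5 days the path becomes 16 days.
No other chain overtakes it, so the finish is 16 days.
Change in finish: 16 − 14 = +2 days.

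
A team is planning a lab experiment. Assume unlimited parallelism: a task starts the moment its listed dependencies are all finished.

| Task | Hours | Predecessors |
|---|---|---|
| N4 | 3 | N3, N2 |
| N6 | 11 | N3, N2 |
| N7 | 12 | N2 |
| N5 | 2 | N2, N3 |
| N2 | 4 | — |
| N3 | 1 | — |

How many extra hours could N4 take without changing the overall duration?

9

The longest chain is N2→N7 = 4+12 = 16; overall finish 16 hours.
The longest chain containing N4 totals 7 hours.
Float = 16 − 7 = 9.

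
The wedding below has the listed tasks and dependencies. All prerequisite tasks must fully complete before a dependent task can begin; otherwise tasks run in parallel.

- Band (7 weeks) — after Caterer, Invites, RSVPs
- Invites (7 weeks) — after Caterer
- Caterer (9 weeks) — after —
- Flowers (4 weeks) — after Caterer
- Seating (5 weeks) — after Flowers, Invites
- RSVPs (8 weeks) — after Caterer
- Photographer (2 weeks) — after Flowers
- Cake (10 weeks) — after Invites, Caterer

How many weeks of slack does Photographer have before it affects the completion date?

Critical path: Caterer→Invites→Cake = 9+7+10 = 26, so the finish is 26 weeks.
The longest chain containing Photographer totals 15 weeks.
Slack of Photographer = 24 − 13 = 11 weeks.

11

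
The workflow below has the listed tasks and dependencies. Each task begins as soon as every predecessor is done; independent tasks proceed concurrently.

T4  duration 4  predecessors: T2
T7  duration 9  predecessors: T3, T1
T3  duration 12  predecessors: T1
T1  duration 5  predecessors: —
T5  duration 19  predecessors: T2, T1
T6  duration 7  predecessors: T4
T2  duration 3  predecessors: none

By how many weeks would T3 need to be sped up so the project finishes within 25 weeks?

Current finish: 26 weeks; target: 25.
T3 is on every critical path, so each week cut from T3 cuts the finish by one (this holds down to a finish of 24).
Need 26 − 25 = 1 week off T3 → T3 becomes 11 weeks, finish becomes 25.

1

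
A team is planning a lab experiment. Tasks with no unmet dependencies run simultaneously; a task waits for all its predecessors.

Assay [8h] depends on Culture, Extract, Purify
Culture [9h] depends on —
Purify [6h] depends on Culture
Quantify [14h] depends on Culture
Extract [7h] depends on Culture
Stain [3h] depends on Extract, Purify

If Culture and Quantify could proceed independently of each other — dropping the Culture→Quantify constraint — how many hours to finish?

Before: longest chain Culture→Extract→Assay = 9+7+8 = 24, finish 24.
Without Culture→Quantify, Quantify's earliest start moves from 9 to 0.
New critical path: Culture→Extract→Assay = 9+7+8 = 24 ⇒ 24 hours.

24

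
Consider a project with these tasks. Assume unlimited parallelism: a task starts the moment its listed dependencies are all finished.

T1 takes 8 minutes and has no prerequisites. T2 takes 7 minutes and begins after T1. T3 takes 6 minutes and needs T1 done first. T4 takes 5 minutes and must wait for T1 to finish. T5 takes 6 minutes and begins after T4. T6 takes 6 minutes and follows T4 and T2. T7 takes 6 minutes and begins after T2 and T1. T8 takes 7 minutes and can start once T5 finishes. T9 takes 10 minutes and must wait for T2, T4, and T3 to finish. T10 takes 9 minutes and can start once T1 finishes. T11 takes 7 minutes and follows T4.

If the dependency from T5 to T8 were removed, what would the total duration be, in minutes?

With the dependency in place, T1→T4→T5→T8 = 8+5+6+7 = 26 sets the finish at 26 minutes.
Without T5→T8, T8's earliest start moves from 19 to 0.
The longest chain is now T1→T2→T9 = 8+7+10 = 25, so the plan takes 25 minutes.

25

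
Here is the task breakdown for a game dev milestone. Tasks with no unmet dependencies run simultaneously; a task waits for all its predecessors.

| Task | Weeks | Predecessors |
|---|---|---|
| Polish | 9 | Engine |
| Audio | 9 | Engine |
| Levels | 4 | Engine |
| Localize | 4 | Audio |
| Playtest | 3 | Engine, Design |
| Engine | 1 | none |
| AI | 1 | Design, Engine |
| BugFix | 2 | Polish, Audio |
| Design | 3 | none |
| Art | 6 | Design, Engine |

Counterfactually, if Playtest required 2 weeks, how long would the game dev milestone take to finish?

14

As given, the longest chain is Engine→Audio→Localize = 1+9+4 = 14, so the finish is 14 weeks.
The longest path through Playtest is only 6 weeks, so Playtest has float 8.
No other chain overtakes it, so the finish is 14 weeks.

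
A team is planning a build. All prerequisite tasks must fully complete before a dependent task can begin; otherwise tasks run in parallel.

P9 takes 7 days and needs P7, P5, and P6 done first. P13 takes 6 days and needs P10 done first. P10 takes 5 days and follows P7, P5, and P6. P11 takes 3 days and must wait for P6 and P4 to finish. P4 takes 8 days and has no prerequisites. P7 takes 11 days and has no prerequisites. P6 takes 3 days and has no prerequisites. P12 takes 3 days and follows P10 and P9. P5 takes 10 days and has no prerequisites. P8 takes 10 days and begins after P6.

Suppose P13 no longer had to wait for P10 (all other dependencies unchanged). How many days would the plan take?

Original critical path: P7→P10→P13 = 11+5+6 = 22 ⇒ 22 days.
Without P10→P13, P13's earliest start moves from 16 to 0.
The longest chain is now P7→P9→P12 = 11+7+3 = 21, so the plan takes 21 days.

21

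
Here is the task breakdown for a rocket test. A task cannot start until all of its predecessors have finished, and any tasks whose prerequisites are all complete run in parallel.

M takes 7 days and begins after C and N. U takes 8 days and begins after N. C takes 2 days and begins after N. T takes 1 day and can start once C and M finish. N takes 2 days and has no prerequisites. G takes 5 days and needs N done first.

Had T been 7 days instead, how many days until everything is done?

Actual critical path: N→C→M→T = 2+2+7+1 = 12 ⇒ 12 days.
Since T is critical, the +6 change carries straight to that chain (now 18 days).
No other chain overtakes it, so the finish is 18 days.

18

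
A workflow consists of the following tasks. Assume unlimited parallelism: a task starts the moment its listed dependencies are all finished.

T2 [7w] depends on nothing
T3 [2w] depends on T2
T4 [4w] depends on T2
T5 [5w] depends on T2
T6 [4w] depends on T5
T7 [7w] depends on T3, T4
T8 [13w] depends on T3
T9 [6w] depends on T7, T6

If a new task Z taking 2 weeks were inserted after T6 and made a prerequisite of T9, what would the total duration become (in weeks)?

Originally the plan takes 24 weeks.
With Z inserted, T9 now waits for max(T7, T6, Z).
New critical path: T2→T4→T7→T9 = 7+4+7+6 = 24 ⇒ 24 weeks.

24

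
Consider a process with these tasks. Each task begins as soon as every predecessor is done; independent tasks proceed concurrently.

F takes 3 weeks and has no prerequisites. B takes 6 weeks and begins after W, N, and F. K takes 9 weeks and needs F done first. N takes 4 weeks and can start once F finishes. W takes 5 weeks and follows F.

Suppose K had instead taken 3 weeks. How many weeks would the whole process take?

The binding path is F→W→B = 3+5+6 = 14; finish at 14 weeks.
K is off the critical path — its longest chain is 12 weeks, giving 2 of slack.
The critical path is still F→W→B; finish is now 14 weeks.

14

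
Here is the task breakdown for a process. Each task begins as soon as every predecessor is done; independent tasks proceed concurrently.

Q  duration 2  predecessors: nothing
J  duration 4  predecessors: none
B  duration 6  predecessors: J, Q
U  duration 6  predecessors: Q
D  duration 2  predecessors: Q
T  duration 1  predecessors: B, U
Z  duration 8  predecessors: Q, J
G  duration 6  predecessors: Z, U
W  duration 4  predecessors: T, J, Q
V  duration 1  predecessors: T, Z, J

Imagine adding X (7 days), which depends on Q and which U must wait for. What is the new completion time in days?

Originally the job takes 18 days.
With X inserted, U now waits for max(Q, X).
New critical path: Q→X→U→G = 2+7+6+6 = 21 ⇒ 21 days.

21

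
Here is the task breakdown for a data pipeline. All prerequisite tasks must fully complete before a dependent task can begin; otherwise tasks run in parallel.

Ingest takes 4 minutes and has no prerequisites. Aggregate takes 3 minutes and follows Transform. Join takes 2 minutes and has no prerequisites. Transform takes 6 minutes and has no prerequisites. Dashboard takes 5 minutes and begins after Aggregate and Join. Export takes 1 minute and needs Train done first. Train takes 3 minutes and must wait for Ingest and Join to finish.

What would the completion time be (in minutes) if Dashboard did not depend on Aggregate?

9

With the dependency in place, Transform→Aggregate→Dashboard = 6+3+5 = 14 sets the finish at 14 minutes.
Without Aggregate→Dashboard, Dashboard's earliest start moves from 9 to 2.
The longest chain is now Transform→Aggregate = 6+3 = 9, so the job takes 9 minutes.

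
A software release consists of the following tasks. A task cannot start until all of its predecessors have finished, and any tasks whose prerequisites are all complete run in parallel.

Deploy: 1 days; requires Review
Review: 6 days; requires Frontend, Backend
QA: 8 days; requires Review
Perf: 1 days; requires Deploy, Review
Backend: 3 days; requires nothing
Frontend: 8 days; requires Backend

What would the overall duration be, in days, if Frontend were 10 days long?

27

The binding path is Backend→Frontend→Review→QA = 3+8+6+8 = 25; finish at 25 days.
Frontend is on the critical path; changing it to 10 makes that path 27 days.
That remains the longest chain; total 27 days.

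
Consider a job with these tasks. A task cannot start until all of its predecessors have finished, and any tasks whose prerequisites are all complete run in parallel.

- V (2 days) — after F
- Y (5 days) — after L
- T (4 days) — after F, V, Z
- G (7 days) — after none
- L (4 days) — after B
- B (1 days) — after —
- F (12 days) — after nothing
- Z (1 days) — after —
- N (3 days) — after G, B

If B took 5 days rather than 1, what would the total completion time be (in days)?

18

Baseline: F→V→T = 12+2+4 = 18 → 18 days.
B has 8 days of float (longest path through it is 10).
That remains the longest chain; total 18 days.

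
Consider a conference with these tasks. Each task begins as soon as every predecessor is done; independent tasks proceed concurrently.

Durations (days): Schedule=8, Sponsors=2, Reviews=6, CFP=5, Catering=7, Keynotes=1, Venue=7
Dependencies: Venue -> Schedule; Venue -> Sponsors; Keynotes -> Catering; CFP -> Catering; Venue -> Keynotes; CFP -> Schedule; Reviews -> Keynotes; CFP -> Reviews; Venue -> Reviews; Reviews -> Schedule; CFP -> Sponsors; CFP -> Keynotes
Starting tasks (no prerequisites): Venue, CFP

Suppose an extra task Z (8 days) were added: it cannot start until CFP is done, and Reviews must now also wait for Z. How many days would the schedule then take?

27

Originally the schedule takes 21 days.
With Z inserted, Reviews now waits for max(CFP, Venue, Z).
New critical path: CFP→Z→Reviews→Schedule = 5+8+6+8 = 27 ⇒ 27 days.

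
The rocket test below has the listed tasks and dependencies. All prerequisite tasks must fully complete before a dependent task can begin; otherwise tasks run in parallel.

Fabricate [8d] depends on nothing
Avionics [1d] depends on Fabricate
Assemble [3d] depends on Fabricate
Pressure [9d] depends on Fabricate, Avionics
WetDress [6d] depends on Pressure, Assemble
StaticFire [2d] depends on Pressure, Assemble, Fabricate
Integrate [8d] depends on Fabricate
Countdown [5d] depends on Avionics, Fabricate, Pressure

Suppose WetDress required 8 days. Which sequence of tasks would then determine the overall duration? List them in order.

As given, the longest chain is Fabricate→Avionics→Pressure→WetDress = 8+1+9+6 = 24, so the finish is 24 days.
WetDress is on the critical path; changing it to 8 makes that path 26 days.
The critical path is still Fabricate→Avionics→Pressure→WetDress; finish is now 26 days.

Fabricate, Avionics, Pressure, WetDress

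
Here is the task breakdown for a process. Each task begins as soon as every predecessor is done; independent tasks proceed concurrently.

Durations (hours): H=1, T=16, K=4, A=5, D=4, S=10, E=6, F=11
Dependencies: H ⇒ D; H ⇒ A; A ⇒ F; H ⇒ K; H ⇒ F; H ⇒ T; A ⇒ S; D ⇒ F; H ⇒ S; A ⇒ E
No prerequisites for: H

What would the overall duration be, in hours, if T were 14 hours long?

17

As given, the longest chain is H→T = 1+16 = 17, so the finish is 17 hours.
T lies on that path, so at 14 hours the path becomes 15 hours.
Now H→A→F = 1+5+11 = 17 is longest, so the finish becomes 17 hours.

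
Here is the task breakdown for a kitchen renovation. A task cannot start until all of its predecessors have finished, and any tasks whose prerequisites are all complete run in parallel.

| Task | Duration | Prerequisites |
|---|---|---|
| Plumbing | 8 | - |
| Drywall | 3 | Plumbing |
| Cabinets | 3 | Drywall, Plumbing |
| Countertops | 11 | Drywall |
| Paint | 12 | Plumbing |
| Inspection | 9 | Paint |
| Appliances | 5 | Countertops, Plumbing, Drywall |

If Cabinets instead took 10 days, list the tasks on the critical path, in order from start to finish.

Baseline: Plumbing→Paint→Inspection = 8+12+9 = 29 → 29 days.
Cabinets is off the critical path — its longest chain is 14 days, giving 15 of slack.
No other chain overtakes it, so the finish is 29 days.

Plumbing, Paint, Inspection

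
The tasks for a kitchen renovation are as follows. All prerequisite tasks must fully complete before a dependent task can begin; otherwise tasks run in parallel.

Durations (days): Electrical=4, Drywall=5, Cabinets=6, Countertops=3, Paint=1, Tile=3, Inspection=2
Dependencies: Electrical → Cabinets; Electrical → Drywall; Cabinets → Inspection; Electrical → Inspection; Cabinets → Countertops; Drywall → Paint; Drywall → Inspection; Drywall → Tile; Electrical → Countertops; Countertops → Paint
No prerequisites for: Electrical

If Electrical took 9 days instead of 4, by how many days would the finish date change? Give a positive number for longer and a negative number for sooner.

As given, the longest chain is Electrical→Cabinets→Countertops→Paint = 4+6+3+1 = 14, so the finish is 14 days.
Electrical lies on that path, so at 9 days the path becomes 19 days.
The critical path is still Electrical→Cabinets→Countertops→Paint; finish is now 19 days.
Change in finish: 19 − 14 = +5 days.

5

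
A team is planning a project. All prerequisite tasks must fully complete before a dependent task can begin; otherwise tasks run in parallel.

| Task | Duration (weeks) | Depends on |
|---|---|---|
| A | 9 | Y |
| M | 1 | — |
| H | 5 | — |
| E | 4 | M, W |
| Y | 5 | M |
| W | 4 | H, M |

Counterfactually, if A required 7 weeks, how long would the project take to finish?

13

Critical path before the change: M→Y→A = 1+5+9 = 15 giving 15 weeks.
A is on the critical path; changing it to 7 makes that path 13 weeks.
The binding chain switches to H→W→E = 5+4+4 = 13; finish 13 weeks.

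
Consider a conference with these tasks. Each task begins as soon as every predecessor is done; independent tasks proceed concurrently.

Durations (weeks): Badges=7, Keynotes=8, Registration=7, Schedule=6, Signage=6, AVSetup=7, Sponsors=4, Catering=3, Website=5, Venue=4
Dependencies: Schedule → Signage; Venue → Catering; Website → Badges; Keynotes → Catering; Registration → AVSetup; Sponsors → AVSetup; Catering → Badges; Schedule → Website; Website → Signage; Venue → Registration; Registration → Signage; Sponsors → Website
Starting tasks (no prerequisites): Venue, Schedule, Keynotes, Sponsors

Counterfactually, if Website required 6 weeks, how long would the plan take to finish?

19

Baseline: Schedule→Website→Badges = 6+5+7 = 18 → 18 weeks.
Since Website is critical, the +1 change carries straight to that chain (now 19 weeks).
That remains the longest chain; total 19 weeks.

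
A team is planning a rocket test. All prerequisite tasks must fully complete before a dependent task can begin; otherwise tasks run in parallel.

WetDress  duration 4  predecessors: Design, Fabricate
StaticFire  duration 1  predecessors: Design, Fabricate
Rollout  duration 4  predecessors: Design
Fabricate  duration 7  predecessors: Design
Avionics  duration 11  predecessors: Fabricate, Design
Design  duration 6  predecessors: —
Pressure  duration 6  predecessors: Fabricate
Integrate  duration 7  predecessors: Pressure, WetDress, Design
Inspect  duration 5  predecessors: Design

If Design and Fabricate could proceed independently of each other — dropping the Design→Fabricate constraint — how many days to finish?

Original critical path: Design→Fabricate→Pressure→Integrate = 6+7+6+7 = 26 ⇒ 26 days.
Without Design→Fabricate, Fabricate's earliest start moves from 6 to 0.
The longest chain is now Fabricate→Pressure→Integrate = 7+6+7 = 20, so the schedule takes 20 days.

20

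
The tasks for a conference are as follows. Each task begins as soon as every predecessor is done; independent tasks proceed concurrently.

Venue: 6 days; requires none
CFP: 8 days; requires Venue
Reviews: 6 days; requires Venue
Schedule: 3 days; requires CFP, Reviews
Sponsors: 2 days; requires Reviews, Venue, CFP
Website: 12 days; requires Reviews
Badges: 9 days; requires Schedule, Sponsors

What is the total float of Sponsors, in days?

1

The longest chain is Venue→CFP→Schedule→Badges = 6+8+3+9 = 26; overall finish 26 days.
Sponsors finishes as early as 16 and must finish by 17.
So Sponsors can slip 17 − 16 = 1 day.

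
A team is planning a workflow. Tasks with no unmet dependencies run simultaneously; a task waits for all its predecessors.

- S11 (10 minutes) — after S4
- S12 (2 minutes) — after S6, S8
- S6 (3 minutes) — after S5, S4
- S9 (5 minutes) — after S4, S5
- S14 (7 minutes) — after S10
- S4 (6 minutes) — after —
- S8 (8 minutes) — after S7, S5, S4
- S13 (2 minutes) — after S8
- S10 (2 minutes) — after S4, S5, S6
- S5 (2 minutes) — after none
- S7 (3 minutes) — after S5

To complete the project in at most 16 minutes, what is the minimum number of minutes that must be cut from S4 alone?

Current finish: 18 minutes; target: 16.
S4 is on every critical path, so each minute cut from S4 cuts the finish by one (this holds down to a finish of 15).
Need 18 − 16 = 2 minutes off S4 → S4 becomes 4 minutes, finish becomes 16.

2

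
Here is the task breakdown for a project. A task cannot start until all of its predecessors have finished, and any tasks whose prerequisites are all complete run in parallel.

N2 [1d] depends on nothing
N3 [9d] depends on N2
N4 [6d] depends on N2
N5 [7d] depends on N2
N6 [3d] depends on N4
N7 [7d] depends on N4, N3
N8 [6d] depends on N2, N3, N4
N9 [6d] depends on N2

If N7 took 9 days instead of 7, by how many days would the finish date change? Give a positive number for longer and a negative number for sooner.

2

The binding path is N2→N3→N7 = 1+9+7 = 17; finish at 17 days.
Since N7 is critical, the +2 change carries straight to that chain (now 19 days).
That remains the longest chain; total 19 days.
Change in finish: 19 − 17 = +2 days.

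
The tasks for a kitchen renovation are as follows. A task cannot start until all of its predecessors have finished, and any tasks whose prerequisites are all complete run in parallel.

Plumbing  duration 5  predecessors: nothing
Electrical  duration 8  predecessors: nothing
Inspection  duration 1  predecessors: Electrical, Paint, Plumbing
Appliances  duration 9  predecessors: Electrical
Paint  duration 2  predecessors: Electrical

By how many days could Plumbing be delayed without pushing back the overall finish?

11

The longest chain is Electrical→Appliances = 8+9 = 17; overall finish 17 days.
Plumbing finishes as early as 5 and must finish by 16.
Float = 17 − 6 = 11.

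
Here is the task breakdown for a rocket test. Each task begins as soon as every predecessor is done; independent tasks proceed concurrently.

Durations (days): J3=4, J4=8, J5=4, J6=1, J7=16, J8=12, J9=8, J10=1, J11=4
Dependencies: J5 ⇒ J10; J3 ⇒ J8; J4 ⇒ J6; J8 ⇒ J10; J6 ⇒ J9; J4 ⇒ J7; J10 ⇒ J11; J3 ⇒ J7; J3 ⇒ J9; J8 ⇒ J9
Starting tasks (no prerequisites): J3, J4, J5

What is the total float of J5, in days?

J3→J8→J9 = 4+12+8 = 24 sets the makespan at 24 days.
J5 finishes as early as 4 and must finish by 19.
Float = 24 − 9 = 15.

15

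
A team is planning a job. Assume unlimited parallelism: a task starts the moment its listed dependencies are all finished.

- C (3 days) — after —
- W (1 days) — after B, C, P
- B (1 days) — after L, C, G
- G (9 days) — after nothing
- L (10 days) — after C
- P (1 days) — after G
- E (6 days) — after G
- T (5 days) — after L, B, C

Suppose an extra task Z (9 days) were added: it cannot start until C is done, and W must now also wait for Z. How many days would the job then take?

Originally the job takes 19 days.
With Z inserted, W now waits for max(B, C, P, Z).
New critical path: C→L→B→T = 3+10+1+5 = 19 ⇒ 19 days.

19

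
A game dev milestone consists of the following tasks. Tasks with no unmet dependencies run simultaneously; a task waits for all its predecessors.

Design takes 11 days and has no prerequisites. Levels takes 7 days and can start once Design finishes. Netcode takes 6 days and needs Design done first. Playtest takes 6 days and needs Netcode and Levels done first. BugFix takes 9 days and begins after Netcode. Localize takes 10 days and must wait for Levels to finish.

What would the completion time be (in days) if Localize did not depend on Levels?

26

With the dependency in place, Design→Levels→Localize = 11+7+10 = 28 sets the finish at 28 days.
Without Levels→Localize, Localize's earliest start moves from 18 to 0.
After: Design→Netcode→BugFix = 11+6+9 = 26 → 26 days.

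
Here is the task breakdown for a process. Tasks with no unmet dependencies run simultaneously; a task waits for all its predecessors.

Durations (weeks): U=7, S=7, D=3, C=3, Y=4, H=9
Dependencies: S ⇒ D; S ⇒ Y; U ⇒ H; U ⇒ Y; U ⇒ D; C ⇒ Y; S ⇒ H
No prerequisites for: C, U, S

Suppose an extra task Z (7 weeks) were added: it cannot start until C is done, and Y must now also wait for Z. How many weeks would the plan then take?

Originally the plan takes 16 weeks.
With Z inserted, Y now waits for max(C, S, U, Z).
New critical path: U→H = 7+9 = 16 ⇒ 16 weeks.

16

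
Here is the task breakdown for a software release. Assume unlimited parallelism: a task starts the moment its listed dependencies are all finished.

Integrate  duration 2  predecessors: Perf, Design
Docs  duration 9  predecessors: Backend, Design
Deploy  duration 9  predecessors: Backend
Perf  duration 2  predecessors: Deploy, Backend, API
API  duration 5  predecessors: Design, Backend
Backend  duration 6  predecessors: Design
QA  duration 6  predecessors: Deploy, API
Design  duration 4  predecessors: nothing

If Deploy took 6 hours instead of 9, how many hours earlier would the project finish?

As given, the longest chain is Design→Backend→Deploy→QA = 4+6+9+6 = 25, so the finish is 25 hours.
Deploy is on the critical path; changing it to 6 makes that path 22 hours.
That remains the longest chain; total 22 hours.
Change in finish: 22 − 25 = -3 hours.

3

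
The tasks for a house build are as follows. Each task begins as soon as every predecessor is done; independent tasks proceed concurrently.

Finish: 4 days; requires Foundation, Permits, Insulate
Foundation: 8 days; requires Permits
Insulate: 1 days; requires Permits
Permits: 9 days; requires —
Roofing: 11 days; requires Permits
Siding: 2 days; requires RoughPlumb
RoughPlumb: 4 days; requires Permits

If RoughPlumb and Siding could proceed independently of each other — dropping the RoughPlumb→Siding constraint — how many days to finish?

Before: longest chain Permits→Foundation→Finish = 9+8+4 = 21, finish 21.
Without RoughPlumb→Siding, Siding's earliest start moves from 13 to 0.
New critical path: Permits→Foundation→Finish = 9+8+4 = 21 ⇒ 21 days.

21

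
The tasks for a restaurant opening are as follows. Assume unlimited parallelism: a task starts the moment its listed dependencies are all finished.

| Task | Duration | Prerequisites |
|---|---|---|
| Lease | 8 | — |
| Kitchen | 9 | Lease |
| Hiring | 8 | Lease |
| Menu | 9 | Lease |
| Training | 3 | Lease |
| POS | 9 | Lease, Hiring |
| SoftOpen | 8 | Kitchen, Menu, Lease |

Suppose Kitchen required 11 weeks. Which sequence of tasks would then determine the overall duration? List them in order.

Lease, Kitchen, SoftOpen

Actual critical path: Lease→Kitchen→SoftOpen = 8+9+8 = 25 ⇒ 25 weeks.
Since Kitchen is critical, the +2 change carries straight to that chain (now 27 weeks).
That remains the longest chain; total 27 weeks.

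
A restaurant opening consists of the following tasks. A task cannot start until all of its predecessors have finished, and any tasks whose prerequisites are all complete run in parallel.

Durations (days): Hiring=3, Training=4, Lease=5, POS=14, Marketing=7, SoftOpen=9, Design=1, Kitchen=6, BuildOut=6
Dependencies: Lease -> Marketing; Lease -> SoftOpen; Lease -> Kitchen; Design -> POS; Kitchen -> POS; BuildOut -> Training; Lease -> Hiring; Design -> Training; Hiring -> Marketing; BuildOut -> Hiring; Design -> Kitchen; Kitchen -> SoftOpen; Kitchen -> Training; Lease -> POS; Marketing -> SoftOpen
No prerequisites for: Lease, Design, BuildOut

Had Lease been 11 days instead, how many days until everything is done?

31

Critical path before the change: Lease→Kitchen→POS = 5+6+14 = 25 giving 25 days.
Lease is on the critical path; changing it to 11 makes that path 31 days.
That remains the longest chain; total 31 days.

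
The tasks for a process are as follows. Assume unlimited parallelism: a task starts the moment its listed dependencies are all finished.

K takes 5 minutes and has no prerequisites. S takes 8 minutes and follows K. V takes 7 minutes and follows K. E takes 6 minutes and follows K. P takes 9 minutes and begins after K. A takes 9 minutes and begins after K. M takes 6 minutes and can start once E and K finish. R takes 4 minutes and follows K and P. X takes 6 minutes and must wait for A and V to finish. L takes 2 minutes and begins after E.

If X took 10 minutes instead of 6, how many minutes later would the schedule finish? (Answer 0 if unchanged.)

Actual critical path: K→A→X = 5+9+6 = 20 ⇒ 20 minutes.
X lies on that path, so at 10 minutes the path becomes 24 minutes.
The critical path is still K→A→X; finish is now 24 minutes.
Change in finish: 24 − 20 = +4 minutes.

4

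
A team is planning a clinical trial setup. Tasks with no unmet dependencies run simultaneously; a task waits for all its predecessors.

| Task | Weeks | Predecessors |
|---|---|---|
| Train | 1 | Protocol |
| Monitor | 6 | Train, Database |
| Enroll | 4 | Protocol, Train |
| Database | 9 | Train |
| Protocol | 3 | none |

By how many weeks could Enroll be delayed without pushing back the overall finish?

Critical path: Protocol→Train→Database→Monitor = 3+1+9+6 = 19, so the finish is 19 weeks.
The longest chain containing Enroll totals 8 weeks.
So Enroll can slip 19 − 8 = 11 weeks.

11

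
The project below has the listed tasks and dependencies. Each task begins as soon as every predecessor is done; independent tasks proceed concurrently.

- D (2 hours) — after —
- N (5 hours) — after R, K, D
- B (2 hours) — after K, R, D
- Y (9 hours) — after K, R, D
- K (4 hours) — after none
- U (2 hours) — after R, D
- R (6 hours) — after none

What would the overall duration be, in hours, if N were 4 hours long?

Critical path before the change: R→Y = 6+9 = 15 giving 15 hours.
N has 4 hours of float (longest path through it is 11).
No other chain overtakes it, so the finish is 15 hours.

15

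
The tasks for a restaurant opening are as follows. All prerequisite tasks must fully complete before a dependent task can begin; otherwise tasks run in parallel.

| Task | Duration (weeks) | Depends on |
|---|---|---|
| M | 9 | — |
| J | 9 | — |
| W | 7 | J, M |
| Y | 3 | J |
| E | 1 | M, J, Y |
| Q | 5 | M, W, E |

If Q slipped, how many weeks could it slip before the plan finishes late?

Critical path: M→W→Q = 9+7+5 = 21, so the finish is 21 weeks.
Q finishes as early as 21 and must finish by 21.
Slack of Q = 16 − 16 = 0 weeks.

0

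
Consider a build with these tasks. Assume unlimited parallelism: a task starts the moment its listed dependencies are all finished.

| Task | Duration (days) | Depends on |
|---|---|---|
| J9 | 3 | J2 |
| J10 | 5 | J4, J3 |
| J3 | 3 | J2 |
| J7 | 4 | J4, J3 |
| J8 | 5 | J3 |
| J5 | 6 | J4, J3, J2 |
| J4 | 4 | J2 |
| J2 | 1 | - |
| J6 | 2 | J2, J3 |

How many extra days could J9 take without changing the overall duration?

7

Critical path: J2→J4→J5 = 1+4+6 = 11, so the finish is 11 days.
Longest path through J9: 4 days (earliest finish 4, latest finish 11).
So J9 can slip 11 − 4 = 7 days.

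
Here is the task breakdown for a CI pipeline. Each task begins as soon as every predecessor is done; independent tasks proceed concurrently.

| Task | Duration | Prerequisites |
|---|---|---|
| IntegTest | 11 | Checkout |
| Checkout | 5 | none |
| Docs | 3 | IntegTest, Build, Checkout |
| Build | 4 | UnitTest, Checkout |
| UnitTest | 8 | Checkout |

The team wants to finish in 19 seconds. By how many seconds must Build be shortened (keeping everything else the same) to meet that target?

1

Current finish: 20 seconds; target: 19.
Build is on every critical path, so each second cut from Build cuts the finish by one (this holds down to a finish of 19).
Need 20 − 19 = 1 second off Build → Build becomes 3 seconds, finish becomes 19.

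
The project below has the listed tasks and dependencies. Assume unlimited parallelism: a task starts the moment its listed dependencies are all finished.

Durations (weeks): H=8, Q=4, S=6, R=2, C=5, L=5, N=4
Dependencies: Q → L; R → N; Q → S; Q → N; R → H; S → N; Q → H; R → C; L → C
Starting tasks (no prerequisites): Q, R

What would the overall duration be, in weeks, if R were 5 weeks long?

Actual critical path: Q→S→N = 4+6+4 = 14 ⇒ 14 weeks.
R is off the critical path — its longest chain is 10 weeks, giving 4 of slack.
The critical path is still Q→S→N; finish is now 14 weeks.

14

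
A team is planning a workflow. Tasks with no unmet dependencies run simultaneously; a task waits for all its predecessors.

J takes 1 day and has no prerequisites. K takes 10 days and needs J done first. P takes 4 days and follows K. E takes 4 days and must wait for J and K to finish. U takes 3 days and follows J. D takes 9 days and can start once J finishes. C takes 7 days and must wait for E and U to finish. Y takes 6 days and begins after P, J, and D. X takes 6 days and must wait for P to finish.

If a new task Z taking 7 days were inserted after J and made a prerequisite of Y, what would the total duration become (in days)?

22

Originally the plan takes 22 days.
With Z inserted, Y now waits for max(P, J, D, Z).
New critical path: J→K→E→C = 1+10+4+7 = 22 ⇒ 22 days.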